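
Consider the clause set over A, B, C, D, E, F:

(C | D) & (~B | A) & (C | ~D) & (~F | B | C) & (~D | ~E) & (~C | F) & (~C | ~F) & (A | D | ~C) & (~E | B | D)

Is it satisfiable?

Case C = 1:
Unit clause (F) forces F = 1.
Now (~F) is unsatisfied and unit — conflict.
So C must be the other value — set C = 0.
Unit clause (D) forces D = 1.
Now (~D) is unsatisfied and unit — conflict.
Both values of C lead to a conflict.
No assignment satisfies every clause.

Unsatisfiable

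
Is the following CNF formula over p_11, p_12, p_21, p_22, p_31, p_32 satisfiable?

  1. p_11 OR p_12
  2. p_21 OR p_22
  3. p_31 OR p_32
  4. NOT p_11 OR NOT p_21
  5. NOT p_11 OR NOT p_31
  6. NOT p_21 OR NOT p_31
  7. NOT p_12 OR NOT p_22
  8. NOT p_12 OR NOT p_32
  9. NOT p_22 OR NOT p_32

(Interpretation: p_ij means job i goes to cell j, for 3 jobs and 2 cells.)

Case p_11 = true:
(NOT p_21) alone gives p_21 = false.
(p_22) alone gives p_22 = true.
(NOT p_31) alone gives p_31 = false.
(p_32) alone gives p_32 = true.
Now (NOT p_32) is unsatisfied and unit — conflict.
That branch fails; take p_11 = false instead.
(p_12) alone gives p_12 = true.
(NOT p_22) alone gives p_22 = false.
(p_21) alone gives p_21 = true.
(NOT p_31) alone gives p_31 = false.
(p_32) alone gives p_32 = true.
Now (NOT p_32) is unsatisfied and unit — conflict.
Both values of p_11 lead to a conflict.
No assignment satisfies every clause.

No, unsatisfiable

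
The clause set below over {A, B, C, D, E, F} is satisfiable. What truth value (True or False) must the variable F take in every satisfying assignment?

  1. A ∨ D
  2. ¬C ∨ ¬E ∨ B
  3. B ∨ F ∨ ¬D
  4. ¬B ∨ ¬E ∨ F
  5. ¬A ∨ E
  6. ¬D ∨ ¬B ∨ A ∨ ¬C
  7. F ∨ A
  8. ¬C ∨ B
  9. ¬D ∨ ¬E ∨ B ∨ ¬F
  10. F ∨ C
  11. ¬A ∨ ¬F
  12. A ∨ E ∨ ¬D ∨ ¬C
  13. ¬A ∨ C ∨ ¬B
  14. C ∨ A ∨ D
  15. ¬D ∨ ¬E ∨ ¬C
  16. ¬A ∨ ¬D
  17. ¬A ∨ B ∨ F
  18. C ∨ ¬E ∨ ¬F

True

Suppose F = False.
Unit clause (A) forces A = True.
Unit clause (E) forces E = True.
Unit clause (¬B) forces B = False.
But (B) is also a unit clause — contradiction.
So every satisfying assignment has F = True.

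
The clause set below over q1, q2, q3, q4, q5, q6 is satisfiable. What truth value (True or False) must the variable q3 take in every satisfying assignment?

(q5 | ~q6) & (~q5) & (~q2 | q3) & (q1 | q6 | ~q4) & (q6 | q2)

True

Suppose q3 = 0.
Unit clause (~q5) forces q5 = 0.
Unit clause (~q6) forces q6 = 0.
Unit clause (~q2) forces q2 = 0.
Now (q2) is unsatisfied and unit — conflict.
So every satisfying assignment has q3 = True.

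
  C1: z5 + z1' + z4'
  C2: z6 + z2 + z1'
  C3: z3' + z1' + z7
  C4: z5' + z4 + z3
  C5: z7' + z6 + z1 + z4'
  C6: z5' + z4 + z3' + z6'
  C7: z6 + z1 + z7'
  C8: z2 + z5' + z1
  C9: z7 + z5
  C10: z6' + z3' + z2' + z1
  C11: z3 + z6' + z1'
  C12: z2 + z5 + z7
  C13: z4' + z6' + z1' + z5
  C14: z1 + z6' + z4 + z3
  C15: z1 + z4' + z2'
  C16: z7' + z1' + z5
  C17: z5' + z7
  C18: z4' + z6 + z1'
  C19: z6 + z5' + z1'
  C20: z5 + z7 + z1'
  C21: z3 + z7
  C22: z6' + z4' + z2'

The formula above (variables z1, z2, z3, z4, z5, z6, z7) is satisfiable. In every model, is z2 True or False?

False

Suppose z2 = 1.
Try z7 = 1.
Try z6 = 1.
(z4') alone gives z4 = 0.
Try z5 = 0.
(z1') alone gives z1 = 0.
(z3') alone gives z3 = 0.
But (z3) is also a unit clause — contradiction.
That branch fails; take z5 = 1 instead.
(z3) alone gives z3 = 1.
But (z3') is also a unit clause — contradiction.
Neither z5 = 1 nor z5 = 0 works.
That branch fails; take z6 = 0 instead.
(z1) alone gives z1 = 1.
(z5) alone gives z5 = 1.
But (z5') is also a unit clause — contradiction.
Neither z6 = 1 nor z6 = 0 works.
That branch fails; take z7 = 0 instead.
(z5) alone gives z5 = 1.
But (z5') is also a unit clause — contradiction.
Neither z7 = 1 nor z7 = 0 works.
So every satisfying assignment has z2 = False.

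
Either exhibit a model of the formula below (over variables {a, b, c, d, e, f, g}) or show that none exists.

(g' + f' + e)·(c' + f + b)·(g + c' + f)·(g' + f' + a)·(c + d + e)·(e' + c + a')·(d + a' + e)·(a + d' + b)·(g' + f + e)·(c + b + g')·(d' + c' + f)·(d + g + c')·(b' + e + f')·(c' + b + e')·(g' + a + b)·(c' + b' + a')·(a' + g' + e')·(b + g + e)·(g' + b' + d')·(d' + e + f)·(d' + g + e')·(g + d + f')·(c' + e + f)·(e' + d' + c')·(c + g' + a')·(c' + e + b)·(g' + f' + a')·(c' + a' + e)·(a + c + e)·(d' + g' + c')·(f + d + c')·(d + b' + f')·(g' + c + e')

Suppose g = 0.
Suppose c = 0.
Suppose d = 0.
(e) alone gives e = 1.
(a') alone gives a = 0.
(f') alone gives f = 0.
No clause remains; b is free.

a ↦ 0,  b ↦ 0,  c ↦ 0,  d ↦ 0,  e ↦ 1,  f ↦ 0,  g ↦ 0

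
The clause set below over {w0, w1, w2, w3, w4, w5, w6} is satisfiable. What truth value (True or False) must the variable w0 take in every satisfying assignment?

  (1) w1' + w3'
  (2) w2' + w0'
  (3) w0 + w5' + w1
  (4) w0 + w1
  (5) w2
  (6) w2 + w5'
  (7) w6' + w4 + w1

Suppose w0 = 1.
From the singleton clause (w2'), w2 = 0.
Now (w2) is unsatisfied and unit — conflict.
So every satisfying assignment has w0 = False.

False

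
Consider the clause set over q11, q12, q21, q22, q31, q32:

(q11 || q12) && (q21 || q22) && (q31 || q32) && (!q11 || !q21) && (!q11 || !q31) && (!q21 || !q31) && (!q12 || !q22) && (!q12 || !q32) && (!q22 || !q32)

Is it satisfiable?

No, unsatisfiable

Suppose q11 = true.
Unit clause (!q21) forces q21 = false.
Unit clause (q22) forces q22 = true.
Unit clause (!q31) forces q31 = false.
Unit clause (q32) forces q32 = true.
That conflicts with the unit clause (!q32).
Undo q11 and try q11 = false.
Unit clause (q12) forces q12 = true.
Unit clause (!q22) forces q22 = false.
Unit clause (q21) forces q21 = true.
Unit clause (!q31) forces q31 = false.
Unit clause (q32) forces q32 = true.
That conflicts with the unit clause (!q32).
Neither q11 = true nor q11 = false works.
No assignment satisfies every clause.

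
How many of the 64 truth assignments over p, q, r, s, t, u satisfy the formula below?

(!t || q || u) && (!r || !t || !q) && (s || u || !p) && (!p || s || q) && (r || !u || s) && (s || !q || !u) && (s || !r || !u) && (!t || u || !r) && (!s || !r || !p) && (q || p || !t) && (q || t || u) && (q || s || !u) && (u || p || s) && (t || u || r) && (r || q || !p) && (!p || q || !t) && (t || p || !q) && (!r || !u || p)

There are 2^6 = 64 truth assignments over (p, q, r, s, t, u).
Split on t. With t = true, the clauses containing t are satisfied and !t drops from the rest; 4 of the 2^5 = 32 assignments to the other variables satisfy what remains.
With t = false, by the same count on the reduced clause set, 2 assignments work.
(One model: p=F, q=F, r=F, s=T, t=F, u=T.)
Total: 4 + 2 = 6.

6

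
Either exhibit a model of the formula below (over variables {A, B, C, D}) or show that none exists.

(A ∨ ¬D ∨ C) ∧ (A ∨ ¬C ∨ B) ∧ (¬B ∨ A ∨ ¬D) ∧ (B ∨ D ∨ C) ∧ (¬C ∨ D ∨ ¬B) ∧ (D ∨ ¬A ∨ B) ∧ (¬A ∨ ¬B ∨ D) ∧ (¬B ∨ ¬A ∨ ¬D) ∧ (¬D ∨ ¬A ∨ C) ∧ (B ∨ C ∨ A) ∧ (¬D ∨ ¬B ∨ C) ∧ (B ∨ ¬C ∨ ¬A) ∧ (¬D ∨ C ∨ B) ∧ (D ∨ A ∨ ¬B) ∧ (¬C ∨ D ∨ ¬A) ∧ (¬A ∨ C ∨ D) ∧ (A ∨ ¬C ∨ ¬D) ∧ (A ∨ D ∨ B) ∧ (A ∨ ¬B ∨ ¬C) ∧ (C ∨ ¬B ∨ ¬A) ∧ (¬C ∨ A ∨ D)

UNSATISFIABLE

Branch on A: set A = True.
Branch on D: set D = True.
(¬B) alone gives B = False.
(C) alone gives C = True.
Now (¬C) is unsatisfied and unit — conflict.
Undo D and try D = False.
(B) alone gives B = True.
Now (¬B) is unsatisfied and unit — conflict.
Neither D = True nor D = False works.
Undo A and try A = False.
Branch on D: set D = False.
(¬B) alone gives B = False.
Now (B) is unsatisfied and unit — conflict.
Undo D and try D = True.
(C) alone gives C = True.
Now (¬C) is unsatisfied and unit — conflict.
Neither D = True nor D = False works.
Neither A = True nor A = False works.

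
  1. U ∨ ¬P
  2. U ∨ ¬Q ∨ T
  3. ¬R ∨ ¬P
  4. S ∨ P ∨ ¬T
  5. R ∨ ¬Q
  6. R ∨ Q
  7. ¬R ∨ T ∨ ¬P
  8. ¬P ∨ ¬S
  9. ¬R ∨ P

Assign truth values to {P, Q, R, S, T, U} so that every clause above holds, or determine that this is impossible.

Suppose U = True.
Suppose R = False.
The clause (¬Q) is unit, so Q = False.
But (Q) is also a unit clause — contradiction.
Backtrack on R: now try R = True.
The clause (¬P) is unit, so P = False.
But (P) is also a unit clause — contradiction.
Neither R = True nor R = False works.
Backtrack on U: now try U = False.
The clause (¬P) is unit, so P = False.
The clause (¬R) is unit, so R = False.
The clause (¬Q) is unit, so Q = False.
But (Q) is also a unit clause — contradiction.
Neither U = True nor U = False works.

UNSATISFIABLE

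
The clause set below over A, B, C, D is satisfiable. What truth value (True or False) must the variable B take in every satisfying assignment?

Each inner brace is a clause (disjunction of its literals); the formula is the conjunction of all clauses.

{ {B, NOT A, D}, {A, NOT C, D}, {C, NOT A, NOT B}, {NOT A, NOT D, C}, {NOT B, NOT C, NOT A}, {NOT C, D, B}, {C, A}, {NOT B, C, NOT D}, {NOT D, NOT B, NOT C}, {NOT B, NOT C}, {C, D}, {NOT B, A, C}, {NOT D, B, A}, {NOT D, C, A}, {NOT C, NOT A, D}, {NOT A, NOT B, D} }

Suppose B = true.
The clause (NOT C) is unit, so C = false.
The clause (NOT A) is unit, so A = false.
Now (A) is unsatisfied and unit — conflict.
So every satisfying assignment has B = False.

False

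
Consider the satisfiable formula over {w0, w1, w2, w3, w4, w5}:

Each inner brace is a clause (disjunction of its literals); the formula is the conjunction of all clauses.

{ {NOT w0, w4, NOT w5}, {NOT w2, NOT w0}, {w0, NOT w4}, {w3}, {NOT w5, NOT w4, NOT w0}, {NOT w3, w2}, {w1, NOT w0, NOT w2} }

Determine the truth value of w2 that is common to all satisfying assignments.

Suppose w2 = false.
The clause (w3) is unit, so w3 = true.
But (NOT w3) is also a unit clause — contradiction.
So every satisfying assignment has w2 = True.

True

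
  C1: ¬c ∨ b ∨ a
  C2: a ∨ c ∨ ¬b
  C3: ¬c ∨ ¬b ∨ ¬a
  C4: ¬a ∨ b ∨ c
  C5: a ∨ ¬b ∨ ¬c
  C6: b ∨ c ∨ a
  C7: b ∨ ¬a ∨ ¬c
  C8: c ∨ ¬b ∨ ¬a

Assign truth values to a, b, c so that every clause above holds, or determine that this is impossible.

Try c = False.
Try a = True.
(b) alone gives b = True.
But (¬b) is also a unit clause — contradiction.
Undo a and try a = False.
(¬b) alone gives b = False.
But (b) is also a unit clause — contradiction.
Neither a = True nor a = False works.
Undo c and try c = True.
Try b = True.
(¬a) alone gives a = False.
But (a) is also a unit clause — contradiction.
Undo b and try b = False.
(a) alone gives a = True.
But (¬a) is also a unit clause — contradiction.
Neither b = True nor b = False works.
Neither c = True nor c = False works.

UNSATISFIABLE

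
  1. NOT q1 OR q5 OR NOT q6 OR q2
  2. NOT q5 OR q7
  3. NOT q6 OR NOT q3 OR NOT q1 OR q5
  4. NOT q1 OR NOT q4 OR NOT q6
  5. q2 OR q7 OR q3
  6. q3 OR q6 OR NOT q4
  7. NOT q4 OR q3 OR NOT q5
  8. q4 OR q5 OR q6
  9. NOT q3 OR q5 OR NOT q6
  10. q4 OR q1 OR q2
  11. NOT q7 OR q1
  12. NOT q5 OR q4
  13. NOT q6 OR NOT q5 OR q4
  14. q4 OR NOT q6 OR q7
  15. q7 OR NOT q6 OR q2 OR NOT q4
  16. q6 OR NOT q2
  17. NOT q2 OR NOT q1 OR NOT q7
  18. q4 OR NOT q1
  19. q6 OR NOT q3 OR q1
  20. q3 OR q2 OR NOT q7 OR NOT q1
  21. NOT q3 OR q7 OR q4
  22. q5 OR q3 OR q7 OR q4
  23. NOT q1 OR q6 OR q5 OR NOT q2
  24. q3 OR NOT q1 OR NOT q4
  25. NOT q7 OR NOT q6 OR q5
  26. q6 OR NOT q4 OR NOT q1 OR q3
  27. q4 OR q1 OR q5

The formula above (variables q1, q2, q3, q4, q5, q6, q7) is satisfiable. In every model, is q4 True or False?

Suppose q4 = false.
The clause (NOT q5) is unit, so q5 = false.
The clause (q6) is unit, so q6 = true.
The clause (NOT q3) is unit, so q3 = false.
The clause (q7) is unit, so q7 = true.
But (NOT q7) is also a unit clause — contradiction.
So every satisfying assignment has q4 = True.

True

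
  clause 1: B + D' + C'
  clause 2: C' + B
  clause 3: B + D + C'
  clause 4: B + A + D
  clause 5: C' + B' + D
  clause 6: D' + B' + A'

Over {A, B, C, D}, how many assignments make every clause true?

7

There are 2^4 = 16 truth assignments over (A, B, C, D).
Check each against the 6 clauses (columns in the order A, B, C, D):
  F F F F  ✗ fails (B + A + D)
  F F F T  ✓ satisfies all
  F F T F  ✗ fails (C' + B)
  F F T T  ✗ fails (B + D' + C')
  F T F F  ✓ satisfies all
  F T F T  ✓ satisfies all
  F T T F  ✗ fails (C' + B' + D)
  F T T T  ✓ satisfies all
  T F F F  ✓ satisfies all
  T F F T  ✓ satisfies all
  T F T F  ✗ fails (C' + B)
  T F T T  ✗ fails (B + D' + C')
  T T F F  ✓ satisfies all
  T T F T  ✗ fails (D' + B' + A')
  T T T F  ✗ fails (C' + B' + D)
  T T T T  ✗ fails (D' + B' + A')
7 of the 16 rows are models.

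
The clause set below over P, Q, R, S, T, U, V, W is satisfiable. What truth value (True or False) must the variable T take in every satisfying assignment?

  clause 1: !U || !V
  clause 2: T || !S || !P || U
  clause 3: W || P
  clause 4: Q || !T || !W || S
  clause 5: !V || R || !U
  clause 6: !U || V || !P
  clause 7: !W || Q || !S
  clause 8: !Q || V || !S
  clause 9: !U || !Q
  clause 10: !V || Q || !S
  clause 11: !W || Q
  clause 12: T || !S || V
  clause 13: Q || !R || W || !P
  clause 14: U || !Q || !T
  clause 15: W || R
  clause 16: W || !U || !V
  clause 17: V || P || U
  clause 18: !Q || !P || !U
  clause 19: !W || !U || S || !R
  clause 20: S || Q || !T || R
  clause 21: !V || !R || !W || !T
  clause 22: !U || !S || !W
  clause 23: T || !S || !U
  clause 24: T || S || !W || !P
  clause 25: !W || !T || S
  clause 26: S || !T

Suppose T = true.
(S) alone gives S = true.
Try U = false.
(!Q) alone gives Q = false.
(!W) alone gives W = false.
(P) alone gives P = true.
(!V) alone gives V = false.
(!R) alone gives R = false.
Now (R) is unsatisfied and unit — conflict.
Undo U and try U = true.
(!V) alone gives V = false.
(!P) alone gives P = false.
(W) alone gives W = true.
Now (!W) is unsatisfied and unit — conflict.
Neither U = true nor U = false works.
So every satisfying assignment has T = False.

False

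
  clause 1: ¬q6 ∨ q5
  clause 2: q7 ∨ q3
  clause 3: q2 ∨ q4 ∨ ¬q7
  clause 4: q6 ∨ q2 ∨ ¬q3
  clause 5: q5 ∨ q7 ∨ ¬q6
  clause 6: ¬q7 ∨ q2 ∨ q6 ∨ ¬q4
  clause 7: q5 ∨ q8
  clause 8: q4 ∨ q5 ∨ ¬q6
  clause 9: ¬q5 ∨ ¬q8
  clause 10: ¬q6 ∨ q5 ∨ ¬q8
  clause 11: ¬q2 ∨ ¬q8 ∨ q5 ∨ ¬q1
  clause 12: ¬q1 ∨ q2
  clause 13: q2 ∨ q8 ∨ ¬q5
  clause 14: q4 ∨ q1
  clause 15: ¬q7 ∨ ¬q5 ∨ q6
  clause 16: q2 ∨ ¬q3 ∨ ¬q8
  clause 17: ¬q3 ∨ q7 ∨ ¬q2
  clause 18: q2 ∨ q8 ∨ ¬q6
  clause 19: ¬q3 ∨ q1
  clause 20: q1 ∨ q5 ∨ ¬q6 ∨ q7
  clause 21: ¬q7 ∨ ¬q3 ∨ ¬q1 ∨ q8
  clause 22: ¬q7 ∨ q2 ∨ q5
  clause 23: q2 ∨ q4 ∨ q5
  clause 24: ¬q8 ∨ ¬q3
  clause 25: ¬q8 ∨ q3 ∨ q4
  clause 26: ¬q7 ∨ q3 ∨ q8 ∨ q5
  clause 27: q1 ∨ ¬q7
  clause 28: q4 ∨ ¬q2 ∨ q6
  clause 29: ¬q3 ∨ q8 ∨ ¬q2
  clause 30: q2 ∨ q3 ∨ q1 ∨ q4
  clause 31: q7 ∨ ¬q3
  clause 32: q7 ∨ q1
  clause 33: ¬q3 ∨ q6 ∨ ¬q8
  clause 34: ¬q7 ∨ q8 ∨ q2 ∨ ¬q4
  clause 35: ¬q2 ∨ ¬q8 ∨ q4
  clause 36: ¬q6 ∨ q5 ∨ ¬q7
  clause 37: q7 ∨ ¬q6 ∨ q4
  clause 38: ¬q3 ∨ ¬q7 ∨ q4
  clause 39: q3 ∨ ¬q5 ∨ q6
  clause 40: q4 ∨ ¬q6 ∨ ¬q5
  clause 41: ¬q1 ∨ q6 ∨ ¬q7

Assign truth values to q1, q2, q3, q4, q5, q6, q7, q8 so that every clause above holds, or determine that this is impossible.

Try q6 = True.
From the singleton clause (q5), q5 = True.
From the singleton clause (¬q8), q8 = False.
From the singleton clause (q2), q2 = True.
From the singleton clause (¬q3), q3 = False.
From the singleton clause (q7), q7 = True.
From the singleton clause (q1), q1 = True.
From the singleton clause (q4), q4 = True.
Every clause now holds.

q1: True,  q2: True,  q3: False,  q4: True,  q5: True,  q6: True,  q7: True,  q8: False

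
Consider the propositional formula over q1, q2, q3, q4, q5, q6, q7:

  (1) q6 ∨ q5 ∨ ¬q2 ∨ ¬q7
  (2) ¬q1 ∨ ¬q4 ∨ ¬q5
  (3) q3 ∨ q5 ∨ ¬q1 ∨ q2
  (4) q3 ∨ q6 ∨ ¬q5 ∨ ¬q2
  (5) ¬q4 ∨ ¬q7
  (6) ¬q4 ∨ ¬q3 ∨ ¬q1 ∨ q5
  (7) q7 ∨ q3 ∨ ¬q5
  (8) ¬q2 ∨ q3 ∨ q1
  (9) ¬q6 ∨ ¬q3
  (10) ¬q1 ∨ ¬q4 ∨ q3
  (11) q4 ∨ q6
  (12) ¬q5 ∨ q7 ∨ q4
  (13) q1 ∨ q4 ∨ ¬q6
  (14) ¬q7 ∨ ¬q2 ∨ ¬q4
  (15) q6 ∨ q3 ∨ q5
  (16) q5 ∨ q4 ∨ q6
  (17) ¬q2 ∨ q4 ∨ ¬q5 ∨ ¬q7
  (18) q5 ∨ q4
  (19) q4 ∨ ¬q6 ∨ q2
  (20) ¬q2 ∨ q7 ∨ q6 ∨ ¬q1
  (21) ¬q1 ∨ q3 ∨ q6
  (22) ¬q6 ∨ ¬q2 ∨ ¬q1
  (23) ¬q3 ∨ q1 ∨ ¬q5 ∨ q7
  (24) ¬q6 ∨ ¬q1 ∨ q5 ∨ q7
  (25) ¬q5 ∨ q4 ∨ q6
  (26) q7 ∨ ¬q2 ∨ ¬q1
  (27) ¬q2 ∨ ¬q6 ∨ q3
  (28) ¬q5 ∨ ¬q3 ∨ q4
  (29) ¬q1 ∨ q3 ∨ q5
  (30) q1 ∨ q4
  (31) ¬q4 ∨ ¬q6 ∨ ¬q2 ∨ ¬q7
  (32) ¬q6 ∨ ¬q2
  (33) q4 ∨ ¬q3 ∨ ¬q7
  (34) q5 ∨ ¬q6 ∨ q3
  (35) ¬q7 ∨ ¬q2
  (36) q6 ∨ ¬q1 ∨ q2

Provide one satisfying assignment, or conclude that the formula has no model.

Case q4 = True:
Unit clause (¬q7) forces q7 = False.
Case q1 = False:
Case q3 = True:
Unit clause (¬q6) forces q6 = False.
Unit clause (¬q5) forces q5 = False.
No clause remains; q2 is free.

q1: False,  q2: True,  q3: True,  q4: True,  q5: False,  q6: False,  q7: False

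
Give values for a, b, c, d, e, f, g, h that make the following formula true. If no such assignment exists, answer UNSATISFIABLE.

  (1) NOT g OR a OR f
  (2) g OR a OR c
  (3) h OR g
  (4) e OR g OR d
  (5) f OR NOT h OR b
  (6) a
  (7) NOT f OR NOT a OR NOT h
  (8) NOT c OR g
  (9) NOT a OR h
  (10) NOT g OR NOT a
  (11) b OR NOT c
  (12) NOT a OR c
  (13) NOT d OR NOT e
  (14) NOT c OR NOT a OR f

UNSATISFIABLE

From the singleton clause (a), a = true.
From the singleton clause (h), h = true.
From the singleton clause (NOT f), f = false.
From the singleton clause (b), b = true.
From the singleton clause (NOT g), g = false.
From the singleton clause (NOT c), c = false.
That conflicts with the unit clause (c).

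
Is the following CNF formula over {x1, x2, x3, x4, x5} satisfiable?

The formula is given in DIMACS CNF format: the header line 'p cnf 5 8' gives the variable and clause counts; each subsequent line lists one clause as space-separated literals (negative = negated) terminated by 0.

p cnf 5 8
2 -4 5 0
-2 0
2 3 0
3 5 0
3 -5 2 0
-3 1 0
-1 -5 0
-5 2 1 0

Satisfiable

Unit clause (¬x2) forces x2 = False.
Unit clause (x3) forces x3 = True.
Unit clause (x1) forces x1 = True.
Unit clause (¬x5) forces x5 = False.
Unit clause (¬x4) forces x4 = False.
This assignment satisfies each clause.
A satisfying assignment: x1 ↦ True,  x2 ↦ False,  x3 ↦ True,  x4 ↦ False,  x5 ↦ False.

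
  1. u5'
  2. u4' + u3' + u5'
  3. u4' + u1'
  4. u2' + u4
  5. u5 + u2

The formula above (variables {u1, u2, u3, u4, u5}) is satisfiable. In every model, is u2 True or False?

True

Suppose u2 = 0.
From the singleton clause (u5'), u5 = 0.
Now (u5) is unsatisfied and unit — conflict.
So every satisfying assignment has u2 = True.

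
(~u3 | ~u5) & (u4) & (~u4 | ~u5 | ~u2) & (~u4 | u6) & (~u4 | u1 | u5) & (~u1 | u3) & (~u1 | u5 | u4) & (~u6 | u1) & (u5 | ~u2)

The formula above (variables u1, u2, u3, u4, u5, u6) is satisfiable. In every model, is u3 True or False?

True

Suppose u3 = 0.
From the singleton clause (u4), u4 = 1.
From the singleton clause (u6), u6 = 1.
From the singleton clause (~u1), u1 = 0.
Now (u1) is unsatisfied and unit — conflict.
So every satisfying assignment has u3 = True.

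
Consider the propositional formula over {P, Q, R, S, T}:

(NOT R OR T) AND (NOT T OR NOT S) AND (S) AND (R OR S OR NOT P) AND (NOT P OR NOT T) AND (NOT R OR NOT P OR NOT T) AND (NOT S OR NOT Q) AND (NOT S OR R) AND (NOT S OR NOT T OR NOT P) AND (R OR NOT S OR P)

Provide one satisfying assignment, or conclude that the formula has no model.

UNSATISFIABLE

(S) alone gives S = true.
(NOT T) alone gives T = false.
(NOT R) alone gives R = false.
But (R) is also a unit clause — contradiction.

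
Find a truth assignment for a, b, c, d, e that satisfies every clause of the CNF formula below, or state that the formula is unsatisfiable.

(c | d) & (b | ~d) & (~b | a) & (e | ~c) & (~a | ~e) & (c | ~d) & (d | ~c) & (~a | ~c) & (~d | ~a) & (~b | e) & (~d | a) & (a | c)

UNSATISFIABLE

Case c = 1:
Unit clause (e) forces e = 1.
Unit clause (~a) forces a = 0.
Unit clause (~b) forces b = 0.
Unit clause (~d) forces d = 0.
That conflicts with the unit clause (d).
Backtrack on c: now try c = 0.
Unit clause (d) forces d = 1.
That conflicts with the unit clause (~d).
Both values of c lead to a conflict.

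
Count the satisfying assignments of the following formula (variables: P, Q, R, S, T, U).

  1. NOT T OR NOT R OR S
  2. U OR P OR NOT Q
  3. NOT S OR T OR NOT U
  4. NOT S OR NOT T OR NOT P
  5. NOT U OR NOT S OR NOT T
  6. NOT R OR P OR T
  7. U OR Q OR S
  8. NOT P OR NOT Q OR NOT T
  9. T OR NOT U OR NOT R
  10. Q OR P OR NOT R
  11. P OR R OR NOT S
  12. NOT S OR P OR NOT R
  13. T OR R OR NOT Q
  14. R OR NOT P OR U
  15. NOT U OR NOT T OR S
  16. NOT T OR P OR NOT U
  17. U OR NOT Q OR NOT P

There are 2^6 = 64 truth assignments over (P, Q, R, S, T, U).
Split on U. With U = true, the clauses containing U are satisfied and NOT U drops from the rest; 2 of the 2^5 = 32 assignments to the other variables satisfy what remains.
With U = false, by the same count on the reduced clause set, 1 assignment works.
(One model: P=F, Q=F, R=F, S=F, T=F, U=T.)
Total: 2 + 1 = 3.

3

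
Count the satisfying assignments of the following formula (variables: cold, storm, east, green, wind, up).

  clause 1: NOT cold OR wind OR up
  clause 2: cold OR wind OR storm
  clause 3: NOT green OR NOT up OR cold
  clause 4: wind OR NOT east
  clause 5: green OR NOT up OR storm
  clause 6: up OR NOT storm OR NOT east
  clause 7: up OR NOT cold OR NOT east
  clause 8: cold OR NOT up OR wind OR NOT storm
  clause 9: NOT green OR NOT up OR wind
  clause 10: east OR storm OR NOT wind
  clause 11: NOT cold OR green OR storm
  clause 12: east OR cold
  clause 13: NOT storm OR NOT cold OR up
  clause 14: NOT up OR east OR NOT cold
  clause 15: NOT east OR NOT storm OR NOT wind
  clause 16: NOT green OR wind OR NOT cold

There are 2^6 = 64 truth assignments over (cold, storm, east, green, wind, up).
Split on east. With east = true, the clauses containing east are satisfied and NOT east drops from the rest; 3 of the 2^5 = 32 assignments to the other variables satisfy what remains.
With east = false, by the same count on the reduced clause set, 0 assignments work.
(One model: cold=F, storm=F, east=T, green=F, wind=T, up=F.)
Total: 3 + 0 = 3.

3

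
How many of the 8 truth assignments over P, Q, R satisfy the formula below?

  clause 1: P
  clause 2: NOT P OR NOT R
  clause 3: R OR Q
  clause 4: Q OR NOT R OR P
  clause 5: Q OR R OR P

1

There are 2^3 = 8 truth assignments over (P, Q, R).
Check each against the 5 clauses (columns in the order P, Q, R):
  F F F  ✗ fails (P)
  F F T  ✗ fails (P)
  F T F  ✗ fails (P)
  F T T  ✗ fails (P)
  T F F  ✗ fails (R OR Q)
  T F T  ✗ fails (NOT P OR NOT R)
  T T F  ✓ satisfies all
  T T T  ✗ fails (NOT P OR NOT R)
1 of the 8 rows is a model.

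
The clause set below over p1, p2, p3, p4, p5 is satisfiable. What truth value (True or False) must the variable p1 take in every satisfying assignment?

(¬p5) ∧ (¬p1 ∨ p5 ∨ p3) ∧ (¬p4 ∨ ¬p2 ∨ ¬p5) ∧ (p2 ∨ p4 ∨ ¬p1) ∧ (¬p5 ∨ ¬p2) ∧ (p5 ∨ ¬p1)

Suppose p1 = True.
The clause (¬p5) is unit, so p5 = False.
That conflicts with the unit clause (p5).
So every satisfying assignment has p1 = False.

False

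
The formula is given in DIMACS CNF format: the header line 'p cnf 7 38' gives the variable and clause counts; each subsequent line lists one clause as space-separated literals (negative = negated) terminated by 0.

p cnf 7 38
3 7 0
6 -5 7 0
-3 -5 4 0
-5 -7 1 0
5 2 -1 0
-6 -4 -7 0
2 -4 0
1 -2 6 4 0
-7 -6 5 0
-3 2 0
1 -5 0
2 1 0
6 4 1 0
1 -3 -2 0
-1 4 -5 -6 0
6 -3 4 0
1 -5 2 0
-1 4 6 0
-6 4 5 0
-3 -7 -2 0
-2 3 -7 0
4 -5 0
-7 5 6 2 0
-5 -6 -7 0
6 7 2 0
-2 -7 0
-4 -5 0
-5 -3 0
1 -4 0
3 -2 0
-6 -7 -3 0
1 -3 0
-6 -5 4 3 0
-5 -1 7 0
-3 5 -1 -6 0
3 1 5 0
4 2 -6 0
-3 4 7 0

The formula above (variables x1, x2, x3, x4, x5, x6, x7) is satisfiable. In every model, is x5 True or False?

Suppose x5 = True.
Unit clause (x1) forces x1 = True.
Unit clause (x4) forces x4 = True.
Now (¬x4) is unsatisfied and unit — conflict.
So every satisfying assignment has x5 = False.

False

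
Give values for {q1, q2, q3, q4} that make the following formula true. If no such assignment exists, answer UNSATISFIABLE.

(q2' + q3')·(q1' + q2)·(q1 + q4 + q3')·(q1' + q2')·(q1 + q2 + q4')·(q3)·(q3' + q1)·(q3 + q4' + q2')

UNSATISFIABLE

The clause (q3) is unit, so q3 = 1.
The clause (q2') is unit, so q2 = 0.
The clause (q1') is unit, so q1 = 0.
But (q1) is also a unit clause — contradiction.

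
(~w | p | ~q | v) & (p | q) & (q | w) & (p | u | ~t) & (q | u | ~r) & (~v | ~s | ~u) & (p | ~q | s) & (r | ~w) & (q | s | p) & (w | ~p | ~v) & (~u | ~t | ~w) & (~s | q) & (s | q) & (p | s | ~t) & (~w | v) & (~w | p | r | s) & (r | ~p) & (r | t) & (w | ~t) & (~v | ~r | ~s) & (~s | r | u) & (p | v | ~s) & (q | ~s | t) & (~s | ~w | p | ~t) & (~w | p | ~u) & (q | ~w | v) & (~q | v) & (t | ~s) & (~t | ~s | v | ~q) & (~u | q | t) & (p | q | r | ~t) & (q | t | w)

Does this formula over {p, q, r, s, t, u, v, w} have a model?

Satisfiable

Branch on p: set p = 1.
The clause (r) is unit, so r = 1.
Branch on q: set q = 1.
The clause (v) is unit, so v = 1.
The clause (w) is unit, so w = 1.
The clause (~s) is unit, so s = 0.
Branch on u: set u = 1.
The clause (~t) is unit, so t = 0.
Every clause now holds.
A satisfying assignment: p: 1,  q: 1,  r: 1,  s: 0,  t: 0,  u: 1,  v: 1,  w: 1.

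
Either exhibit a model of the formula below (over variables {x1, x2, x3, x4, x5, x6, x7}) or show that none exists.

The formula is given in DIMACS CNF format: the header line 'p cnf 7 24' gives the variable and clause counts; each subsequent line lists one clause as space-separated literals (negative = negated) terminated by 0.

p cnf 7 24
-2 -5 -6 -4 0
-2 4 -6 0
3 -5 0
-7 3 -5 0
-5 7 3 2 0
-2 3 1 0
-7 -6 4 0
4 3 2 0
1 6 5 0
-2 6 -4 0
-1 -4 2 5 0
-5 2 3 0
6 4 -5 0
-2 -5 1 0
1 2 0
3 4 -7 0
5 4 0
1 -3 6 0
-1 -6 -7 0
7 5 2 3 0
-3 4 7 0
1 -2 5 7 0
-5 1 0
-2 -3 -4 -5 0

x1 ↦ True; x2 ↦ False; x3 ↦ True; x4 ↦ True; x5 ↦ True; x6 ↦ True; x7 ↦ False

Suppose x3 = True.
Suppose x1 = True.
Suppose x5 = True.
Suppose x6 = True.
The clause (¬x7) is unit, so x7 = False.
The clause (x4) is unit, so x4 = True.
The clause (¬x2) is unit, so x2 = False.
Every clause now holds.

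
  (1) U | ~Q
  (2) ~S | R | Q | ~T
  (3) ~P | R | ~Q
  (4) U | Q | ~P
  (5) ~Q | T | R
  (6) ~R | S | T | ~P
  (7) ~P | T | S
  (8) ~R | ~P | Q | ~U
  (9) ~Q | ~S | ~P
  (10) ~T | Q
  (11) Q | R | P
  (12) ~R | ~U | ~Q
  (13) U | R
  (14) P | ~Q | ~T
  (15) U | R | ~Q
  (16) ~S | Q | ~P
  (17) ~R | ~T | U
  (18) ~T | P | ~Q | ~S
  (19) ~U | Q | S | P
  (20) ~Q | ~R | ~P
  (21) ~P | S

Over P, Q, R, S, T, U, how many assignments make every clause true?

3

There are 2^6 = 64 truth assignments over (P, Q, R, S, T, U).
Split on T. With T = 1, the clauses containing T are satisfied and ~T drops from the rest; 0 of the 2^5 = 32 assignments to the other variables satisfy what remains.
With T = 0, by the same count on the reduced clause set, 3 assignments work.
(One model: P=F, Q=F, R=T, S=F, T=F, U=F.)
Total: 0 + 3 = 3.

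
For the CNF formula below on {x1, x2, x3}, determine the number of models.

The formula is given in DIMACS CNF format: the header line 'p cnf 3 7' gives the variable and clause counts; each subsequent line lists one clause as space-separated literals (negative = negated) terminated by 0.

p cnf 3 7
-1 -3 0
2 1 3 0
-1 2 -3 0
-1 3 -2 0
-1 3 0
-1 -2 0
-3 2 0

2

There are 2^3 = 8 truth assignments over (x1, x2, x3).
Split on x2. With x2 = True, the clauses containing x2 are satisfied and ¬x2 drops from the rest; 2 of the 2^2 = 4 assignments to the other variables satisfy what remains.
With x2 = False, by the same count on the reduced clause set, 0 assignments work.
(One model: x1=F, x2=T, x3=F.)
Total: 2 + 0 = 2.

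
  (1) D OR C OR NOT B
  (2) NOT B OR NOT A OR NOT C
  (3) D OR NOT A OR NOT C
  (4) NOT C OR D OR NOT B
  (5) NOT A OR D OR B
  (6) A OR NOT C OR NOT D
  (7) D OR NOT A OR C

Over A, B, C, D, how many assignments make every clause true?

There are 2^4 = 16 truth assignments over (A, B, C, D).
Check each against the 7 clauses (columns in the order A, B, C, D):
  F F F F  ✓ satisfies all
  F F F T  ✓ satisfies all
  F F T F  ✓ satisfies all
  F F T T  ✗ fails (A OR NOT C OR NOT D)
  F T F F  ✗ fails (D OR C OR NOT B)
  F T F T  ✓ satisfies all
  F T T F  ✗ fails (NOT C OR D OR NOT B)
  F T T T  ✗ fails (A OR NOT C OR NOT D)
  T F F F  ✗ fails (NOT A OR D OR B)
  T F F T  ✓ satisfies all
  T F T F  ✗ fails (D OR NOT A OR NOT C)
  T F T T  ✓ satisfies all
  T T F F  ✗ fails (D OR C OR NOT B)
  T T F T  ✓ satisfies all
  T T T F  ✗ fails (NOT B OR NOT A OR NOT C)
  T T T T  ✗ fails (NOT B OR NOT A OR NOT C)
7 of the 16 rows are models.

7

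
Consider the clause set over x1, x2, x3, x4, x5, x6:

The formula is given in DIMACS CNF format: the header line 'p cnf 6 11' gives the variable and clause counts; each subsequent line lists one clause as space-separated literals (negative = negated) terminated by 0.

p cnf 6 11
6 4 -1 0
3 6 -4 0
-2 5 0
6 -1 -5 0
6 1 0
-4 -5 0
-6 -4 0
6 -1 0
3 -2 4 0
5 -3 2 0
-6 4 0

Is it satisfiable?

Branch on x2: set x2 = False.
Branch on x6: set x6 = True.
(¬x4) alone gives x4 = False.
That conflicts with the unit clause (x4).
Backtrack on x6: now try x6 = False.
(x1) alone gives x1 = True.
That conflicts with the unit clause (¬x1).
Both values of x6 lead to a conflict.
Backtrack on x2: now try x2 = True.
(x5) alone gives x5 = True.
(¬x4) alone gives x4 = False.
(x3) alone gives x3 = True.
(¬x6) alone gives x6 = False.
(¬x1) alone gives x1 = False.
That conflicts with the unit clause (x1).
Both values of x2 lead to a conflict.
No assignment satisfies every clause.

No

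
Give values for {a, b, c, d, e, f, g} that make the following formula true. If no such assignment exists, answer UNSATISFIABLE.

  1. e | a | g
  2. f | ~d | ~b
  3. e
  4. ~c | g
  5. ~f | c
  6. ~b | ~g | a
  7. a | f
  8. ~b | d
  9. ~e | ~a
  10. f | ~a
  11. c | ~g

a=0,  b=0,  c=1,  d=1,  e=1,  f=1,  g=1

From the singleton clause (e), e = 1.
From the singleton clause (~a), a = 0.
From the singleton clause (f), f = 1.
From the singleton clause (c), c = 1.
From the singleton clause (g), g = 1.
From the singleton clause (~b), b = 0.
All clauses hold; d can take either value.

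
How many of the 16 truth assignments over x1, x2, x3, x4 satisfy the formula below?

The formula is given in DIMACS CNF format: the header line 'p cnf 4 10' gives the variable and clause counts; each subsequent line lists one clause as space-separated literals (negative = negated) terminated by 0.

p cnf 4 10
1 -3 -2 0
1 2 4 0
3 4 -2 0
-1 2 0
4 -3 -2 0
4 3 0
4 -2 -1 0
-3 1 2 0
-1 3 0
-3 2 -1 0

There are 2^4 = 16 truth assignments over (x1, x2, x3, x4).
Check each against the 10 clauses (columns in the order x1, x2, x3, x4):
  F F F F  ✗ fails (x1 ∨ x2 ∨ x4)
  F F F T  ✓ satisfies all
  F F T F  ✗ fails (x1 ∨ x2 ∨ x4)
  F F T T  ✗ fails (¬x3 ∨ x1 ∨ x2)
  F T F F  ✗ fails (x3 ∨ x4 ∨ ¬x2)
  F T F T  ✓ satisfies all
  F T T F  ✗ fails (x1 ∨ ¬x3 ∨ ¬x2)
  F T T T  ✗ fails (x1 ∨ ¬x3 ∨ ¬x2)
  T F F F  ✗ fails (¬x1 ∨ x2)
  T F F T  ✗ fails (¬x1 ∨ x2)
  T F T F  ✗ fails (¬x1 ∨ x2)
  T F T T  ✗ fails (¬x1 ∨ x2)
  T T F F  ✗ fails (x3 ∨ x4 ∨ ¬x2)
  T T F T  ✗ fails (¬x1 ∨ x3)
  T T T F  ✗ fails (x4 ∨ ¬x3 ∨ ¬x2)
  T T T T  ✓ satisfies all
3 of the 16 rows are models.

3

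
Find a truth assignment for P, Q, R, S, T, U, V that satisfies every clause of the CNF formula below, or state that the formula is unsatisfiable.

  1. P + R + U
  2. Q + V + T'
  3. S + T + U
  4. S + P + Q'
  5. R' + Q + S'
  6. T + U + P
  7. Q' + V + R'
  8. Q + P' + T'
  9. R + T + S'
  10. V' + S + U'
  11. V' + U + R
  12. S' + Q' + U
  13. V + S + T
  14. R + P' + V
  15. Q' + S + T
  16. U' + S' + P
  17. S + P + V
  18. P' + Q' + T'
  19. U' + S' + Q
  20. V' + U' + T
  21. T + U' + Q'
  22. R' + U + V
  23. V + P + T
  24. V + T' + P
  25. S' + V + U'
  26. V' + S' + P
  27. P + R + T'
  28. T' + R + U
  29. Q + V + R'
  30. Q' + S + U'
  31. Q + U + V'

Try P = 1.
Try Q = 1.
The clause (T') is unit, so T = 0.
The clause (S) is unit, so S = 1.
The clause (R) is unit, so R = 1.
The clause (V) is unit, so V = 1.
The clause (U) is unit, so U = 1.
But (U') is also a unit clause — contradiction.
Undo Q and try Q = 0.
The clause (T') is unit, so T = 0.
Try S = 1.
The clause (R') is unit, so R = 0.
But (R) is also a unit clause — contradiction.
Undo S and try S = 0.
The clause (U) is unit, so U = 1.
The clause (V') is unit, so V = 0.
But (V) is also a unit clause — contradiction.
Both values of S lead to a conflict.
Both values of Q lead to a conflict.
Undo P and try P = 0.
Try R = 1.
Try S = 1.
The clause (Q) is unit, so Q = 1.
The clause (V) is unit, so V = 1.
But (V') is also a unit clause — contradiction.
Undo S and try S = 0.
The clause (Q') is unit, so Q = 0.
The clause (V) is unit, so V = 1.
The clause (U') is unit, so U = 0.
But (U) is also a unit clause — contradiction.
Both values of S lead to a conflict.
Undo R and try R = 0.
The clause (U) is unit, so U = 1.
The clause (S') is unit, so S = 0.
The clause (Q') is unit, so Q = 0.
The clause (V') is unit, so V = 0.
But (V) is also a unit clause — contradiction.
Both values of R lead to a conflict.
Both values of P lead to a conflict.

UNSATISFIABLE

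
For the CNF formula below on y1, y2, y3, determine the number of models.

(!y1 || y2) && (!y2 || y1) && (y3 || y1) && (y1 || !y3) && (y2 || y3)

There are 2^3 = 8 truth assignments over (y1, y2, y3).
Check each against the 5 clauses (columns in the order y1, y2, y3):
  F F F  ✗ fails (y3 || y1)
  F F T  ✗ fails (y1 || !y3)
  F T F  ✗ fails (!y2 || y1)
  F T T  ✗ fails (!y2 || y1)
  T F F  ✗ fails (!y1 || y2)
  T F T  ✗ fails (!y1 || y2)
  T T F  ✓ satisfies all
  T T T  ✓ satisfies all
2 of the 8 rows are models.

2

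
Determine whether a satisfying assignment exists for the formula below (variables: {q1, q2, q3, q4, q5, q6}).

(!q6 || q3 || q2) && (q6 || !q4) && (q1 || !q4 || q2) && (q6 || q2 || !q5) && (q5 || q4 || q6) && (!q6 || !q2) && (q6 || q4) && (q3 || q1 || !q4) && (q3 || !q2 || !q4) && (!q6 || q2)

Try q6 = true.
The clause (!q2) is unit, so q2 = false.
Now (q2) is unsatisfied and unit — conflict.
Undo q6 and try q6 = false.
The clause (!q4) is unit, so q4 = false.
Now (q4) is unsatisfied and unit — conflict.
Either choice for q6 ends in contradiction.
No assignment satisfies every clause.

No, unsatisfiable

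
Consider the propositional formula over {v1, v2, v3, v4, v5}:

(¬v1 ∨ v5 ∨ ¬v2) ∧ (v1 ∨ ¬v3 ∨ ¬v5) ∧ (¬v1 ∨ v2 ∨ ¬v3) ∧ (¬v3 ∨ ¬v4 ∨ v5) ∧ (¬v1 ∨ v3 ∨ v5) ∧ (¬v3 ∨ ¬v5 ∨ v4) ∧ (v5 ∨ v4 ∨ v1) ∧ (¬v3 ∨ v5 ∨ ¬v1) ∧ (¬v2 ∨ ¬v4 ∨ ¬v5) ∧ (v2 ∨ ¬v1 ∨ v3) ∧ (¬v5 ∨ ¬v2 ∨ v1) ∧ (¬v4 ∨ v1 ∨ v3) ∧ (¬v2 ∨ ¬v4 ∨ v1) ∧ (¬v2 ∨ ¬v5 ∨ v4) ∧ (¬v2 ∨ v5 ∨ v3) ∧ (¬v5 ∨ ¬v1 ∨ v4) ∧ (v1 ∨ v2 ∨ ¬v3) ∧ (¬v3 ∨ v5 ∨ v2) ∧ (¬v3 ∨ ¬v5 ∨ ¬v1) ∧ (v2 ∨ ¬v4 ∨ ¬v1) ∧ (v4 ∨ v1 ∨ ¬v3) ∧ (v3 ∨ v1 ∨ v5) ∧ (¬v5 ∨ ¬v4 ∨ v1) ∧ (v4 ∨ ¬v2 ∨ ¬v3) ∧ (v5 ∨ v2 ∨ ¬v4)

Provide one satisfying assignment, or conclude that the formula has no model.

v1: False,  v2: False,  v3: False,  v4: False,  v5: True

Branch on v1: set v1 = False.
Branch on v3: set v3 = False.
The clause (¬v4) is unit, so v4 = False.
The clause (v5) is unit, so v5 = True.
The clause (¬v2) is unit, so v2 = False.
This assignment satisfies each clause.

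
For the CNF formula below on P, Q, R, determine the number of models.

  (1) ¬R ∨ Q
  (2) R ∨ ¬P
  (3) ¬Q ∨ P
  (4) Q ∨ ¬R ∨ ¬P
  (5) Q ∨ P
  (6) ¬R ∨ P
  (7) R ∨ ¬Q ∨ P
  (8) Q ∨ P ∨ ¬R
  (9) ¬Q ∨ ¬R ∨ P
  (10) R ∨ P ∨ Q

There are 2^3 = 8 truth assignments over (P, Q, R).
Check each against the 10 clauses (columns in the order P, Q, R):
  F F F  ✗ fails (Q ∨ P)
  F F T  ✗ fails (¬R ∨ Q)
  F T F  ✗ fails (¬Q ∨ P)
  F T T  ✗ fails (¬Q ∨ P)
  T F F  ✗ fails (R ∨ ¬P)
  T F T  ✗ fails (¬R ∨ Q)
  T T F  ✗ fails (R ∨ ¬P)
  T T T  ✓ satisfies all
1 of the 8 rows is a model.

1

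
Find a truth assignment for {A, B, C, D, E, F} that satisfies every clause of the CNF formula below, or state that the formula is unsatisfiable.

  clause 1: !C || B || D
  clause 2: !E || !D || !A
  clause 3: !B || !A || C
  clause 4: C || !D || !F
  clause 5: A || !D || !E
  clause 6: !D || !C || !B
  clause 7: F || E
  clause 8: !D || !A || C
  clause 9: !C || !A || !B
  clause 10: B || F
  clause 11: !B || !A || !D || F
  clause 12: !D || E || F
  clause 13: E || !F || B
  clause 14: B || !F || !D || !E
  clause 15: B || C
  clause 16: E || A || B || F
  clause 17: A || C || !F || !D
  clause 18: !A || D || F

A=false, B=true, C=false, D=false, E=false, F=true

Suppose F = true.
Suppose C = false.
(!D) alone gives D = false.
(B) alone gives B = true.
(!A) alone gives A = false.
All clauses hold; E can take either value.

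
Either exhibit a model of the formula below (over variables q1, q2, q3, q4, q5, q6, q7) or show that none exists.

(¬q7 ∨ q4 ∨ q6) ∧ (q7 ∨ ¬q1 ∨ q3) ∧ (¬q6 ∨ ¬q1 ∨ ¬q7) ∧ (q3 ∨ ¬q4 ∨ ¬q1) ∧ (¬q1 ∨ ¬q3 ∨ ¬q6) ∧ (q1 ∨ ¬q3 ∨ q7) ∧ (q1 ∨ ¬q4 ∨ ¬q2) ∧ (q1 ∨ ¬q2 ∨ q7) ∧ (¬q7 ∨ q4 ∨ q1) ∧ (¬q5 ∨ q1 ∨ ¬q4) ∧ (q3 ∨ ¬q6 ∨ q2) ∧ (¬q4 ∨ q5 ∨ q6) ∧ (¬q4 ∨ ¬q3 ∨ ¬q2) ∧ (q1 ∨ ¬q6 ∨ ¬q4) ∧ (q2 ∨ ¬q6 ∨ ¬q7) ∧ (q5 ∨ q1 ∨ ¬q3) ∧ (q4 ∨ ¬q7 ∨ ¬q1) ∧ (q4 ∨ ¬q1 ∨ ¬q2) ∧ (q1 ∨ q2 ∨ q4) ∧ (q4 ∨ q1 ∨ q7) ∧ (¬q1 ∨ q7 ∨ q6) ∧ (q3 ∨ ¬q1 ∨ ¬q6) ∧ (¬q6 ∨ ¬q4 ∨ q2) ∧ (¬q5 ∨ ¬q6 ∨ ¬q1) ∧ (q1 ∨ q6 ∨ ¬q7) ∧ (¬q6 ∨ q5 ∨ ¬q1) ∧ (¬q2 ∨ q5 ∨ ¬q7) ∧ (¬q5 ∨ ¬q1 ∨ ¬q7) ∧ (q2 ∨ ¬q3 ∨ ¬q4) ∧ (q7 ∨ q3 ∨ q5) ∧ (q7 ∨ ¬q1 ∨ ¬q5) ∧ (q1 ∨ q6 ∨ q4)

Case q7 = False:
Case q1 = False:
The clause (¬q3) is unit, so q3 = False.
The clause (¬q2) is unit, so q2 = False.
The clause (¬q6) is unit, so q6 = False.
The clause (q4) is unit, so q4 = True.
The clause (¬q5) is unit, so q5 = False.
But (q5) is also a unit clause — contradiction.
That branch fails; take q1 = True instead.
The clause (q3) is unit, so q3 = True.
The clause (¬q6) is unit, so q6 = False.
But (q6) is also a unit clause — contradiction.
Neither q1 = True nor q1 = False works.
That branch fails; take q7 = True instead.
Case q4 = True:
Case q6 = False:
The clause (q5) is unit, so q5 = True.
The clause (q1) is unit, so q1 = True.
But (¬q1) is also a unit clause — contradiction.
That branch fails; take q6 = True instead.
The clause (¬q1) is unit, so q1 = False.
But (q1) is also a unit clause — contradiction.
Neither q6 = True nor q6 = False works.
That branch fails; take q4 = False instead.
The clause (q6) is unit, so q6 = True.
The clause (¬q1) is unit, so q1 = False.
But (q1) is also a unit clause — contradiction.
Neither q4 = True nor q4 = False works.
Neither q7 = True nor q7 = False works.

UNSATISFIABLE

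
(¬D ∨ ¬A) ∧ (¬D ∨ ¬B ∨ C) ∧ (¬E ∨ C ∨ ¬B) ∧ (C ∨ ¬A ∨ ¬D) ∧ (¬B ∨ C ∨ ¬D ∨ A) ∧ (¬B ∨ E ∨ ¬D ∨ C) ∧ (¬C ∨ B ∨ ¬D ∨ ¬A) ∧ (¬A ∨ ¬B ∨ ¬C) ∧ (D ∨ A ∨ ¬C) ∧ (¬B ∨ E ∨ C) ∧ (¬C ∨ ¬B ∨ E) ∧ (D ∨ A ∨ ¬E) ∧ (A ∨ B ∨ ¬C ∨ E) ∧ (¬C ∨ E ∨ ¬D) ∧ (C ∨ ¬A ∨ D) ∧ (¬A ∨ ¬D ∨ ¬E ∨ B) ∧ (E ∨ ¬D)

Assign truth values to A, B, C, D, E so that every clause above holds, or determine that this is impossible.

A: True, B: False, C: True, D: False, E: True

Case D = False:
Case A = True:
Unit clause (C) forces C = True.
Unit clause (¬B) forces B = False.
All clauses hold; E can take either value.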